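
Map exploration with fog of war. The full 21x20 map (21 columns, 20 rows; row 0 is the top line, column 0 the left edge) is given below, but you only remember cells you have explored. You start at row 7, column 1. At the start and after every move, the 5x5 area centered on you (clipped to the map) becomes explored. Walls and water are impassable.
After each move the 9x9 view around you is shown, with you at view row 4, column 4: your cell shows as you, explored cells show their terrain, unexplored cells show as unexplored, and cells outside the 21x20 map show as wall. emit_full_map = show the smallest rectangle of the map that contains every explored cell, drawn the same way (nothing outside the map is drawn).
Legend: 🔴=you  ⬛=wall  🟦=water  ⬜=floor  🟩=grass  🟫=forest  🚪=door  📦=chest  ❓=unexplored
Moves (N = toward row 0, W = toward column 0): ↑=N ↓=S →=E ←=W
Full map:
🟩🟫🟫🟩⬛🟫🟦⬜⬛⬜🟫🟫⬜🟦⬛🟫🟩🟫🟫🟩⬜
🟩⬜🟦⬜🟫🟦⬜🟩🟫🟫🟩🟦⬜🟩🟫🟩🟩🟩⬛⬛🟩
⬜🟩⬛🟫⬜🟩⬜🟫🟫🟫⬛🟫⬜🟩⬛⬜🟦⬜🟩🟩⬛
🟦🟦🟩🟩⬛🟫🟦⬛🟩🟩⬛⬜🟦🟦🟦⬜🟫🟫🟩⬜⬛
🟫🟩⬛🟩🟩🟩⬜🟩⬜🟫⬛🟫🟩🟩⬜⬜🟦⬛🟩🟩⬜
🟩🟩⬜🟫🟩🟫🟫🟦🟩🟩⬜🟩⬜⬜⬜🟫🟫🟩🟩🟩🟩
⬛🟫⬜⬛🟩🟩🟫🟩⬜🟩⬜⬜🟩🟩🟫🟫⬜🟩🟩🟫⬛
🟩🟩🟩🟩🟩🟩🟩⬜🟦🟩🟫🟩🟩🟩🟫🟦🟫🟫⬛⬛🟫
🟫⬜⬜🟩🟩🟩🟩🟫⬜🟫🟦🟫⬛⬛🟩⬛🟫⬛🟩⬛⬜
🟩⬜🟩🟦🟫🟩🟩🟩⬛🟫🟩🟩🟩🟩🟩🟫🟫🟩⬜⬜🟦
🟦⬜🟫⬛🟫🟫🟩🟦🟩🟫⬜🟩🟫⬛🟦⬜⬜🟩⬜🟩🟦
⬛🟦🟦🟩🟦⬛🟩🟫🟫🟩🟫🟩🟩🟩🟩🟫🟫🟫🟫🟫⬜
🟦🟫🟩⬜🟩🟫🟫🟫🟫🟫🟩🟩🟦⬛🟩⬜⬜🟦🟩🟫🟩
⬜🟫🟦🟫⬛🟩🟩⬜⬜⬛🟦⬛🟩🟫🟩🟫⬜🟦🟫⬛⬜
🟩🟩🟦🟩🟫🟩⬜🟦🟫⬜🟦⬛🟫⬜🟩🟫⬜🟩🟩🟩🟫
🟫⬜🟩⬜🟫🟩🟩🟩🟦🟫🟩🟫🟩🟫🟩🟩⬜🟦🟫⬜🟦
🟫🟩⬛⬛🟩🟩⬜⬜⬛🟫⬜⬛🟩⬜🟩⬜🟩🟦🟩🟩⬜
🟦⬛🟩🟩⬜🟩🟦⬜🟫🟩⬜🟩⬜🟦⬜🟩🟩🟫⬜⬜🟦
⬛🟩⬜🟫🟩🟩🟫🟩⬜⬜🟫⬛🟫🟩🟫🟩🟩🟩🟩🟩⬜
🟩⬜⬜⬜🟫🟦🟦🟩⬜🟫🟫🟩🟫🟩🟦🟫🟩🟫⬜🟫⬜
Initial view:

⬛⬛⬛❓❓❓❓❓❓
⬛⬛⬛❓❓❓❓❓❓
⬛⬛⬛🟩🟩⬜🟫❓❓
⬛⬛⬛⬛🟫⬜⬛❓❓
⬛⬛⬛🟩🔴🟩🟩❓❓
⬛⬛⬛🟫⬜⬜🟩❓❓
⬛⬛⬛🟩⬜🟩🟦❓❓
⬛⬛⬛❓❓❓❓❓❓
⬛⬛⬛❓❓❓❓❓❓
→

⬛⬛❓❓❓❓❓❓❓
⬛⬛❓❓❓❓❓❓❓
⬛⬛🟩🟩⬜🟫🟩❓❓
⬛⬛⬛🟫⬜⬛🟩❓❓
⬛⬛🟩🟩🔴🟩🟩❓❓
⬛⬛🟫⬜⬜🟩🟩❓❓
⬛⬛🟩⬜🟩🟦🟫❓❓
⬛⬛❓❓❓❓❓❓❓
⬛⬛❓❓❓❓❓❓❓

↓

⬛⬛❓❓❓❓❓❓❓
⬛⬛🟩🟩⬜🟫🟩❓❓
⬛⬛⬛🟫⬜⬛🟩❓❓
⬛⬛🟩🟩🟩🟩🟩❓❓
⬛⬛🟫⬜🔴🟩🟩❓❓
⬛⬛🟩⬜🟩🟦🟫❓❓
⬛⬛🟦⬜🟫⬛🟫❓❓
⬛⬛❓❓❓❓❓❓❓
⬛⬛❓❓❓❓❓❓❓

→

⬛❓❓❓❓❓❓❓❓
⬛🟩🟩⬜🟫🟩❓❓❓
⬛⬛🟫⬜⬛🟩🟩❓❓
⬛🟩🟩🟩🟩🟩🟩❓❓
⬛🟫⬜⬜🔴🟩🟩❓❓
⬛🟩⬜🟩🟦🟫🟩❓❓
⬛🟦⬜🟫⬛🟫🟫❓❓
⬛❓❓❓❓❓❓❓❓
⬛❓❓❓❓❓❓❓❓

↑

⬛❓❓❓❓❓❓❓❓
⬛❓❓❓❓❓❓❓❓
⬛🟩🟩⬜🟫🟩🟫❓❓
⬛⬛🟫⬜⬛🟩🟩❓❓
⬛🟩🟩🟩🔴🟩🟩❓❓
⬛🟫⬜⬜🟩🟩🟩❓❓
⬛🟩⬜🟩🟦🟫🟩❓❓
⬛🟦⬜🟫⬛🟫🟫❓❓
⬛❓❓❓❓❓❓❓❓

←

⬛⬛❓❓❓❓❓❓❓
⬛⬛❓❓❓❓❓❓❓
⬛⬛🟩🟩⬜🟫🟩🟫❓
⬛⬛⬛🟫⬜⬛🟩🟩❓
⬛⬛🟩🟩🔴🟩🟩🟩❓
⬛⬛🟫⬜⬜🟩🟩🟩❓
⬛⬛🟩⬜🟩🟦🟫🟩❓
⬛⬛🟦⬜🟫⬛🟫🟫❓
⬛⬛❓❓❓❓❓❓❓

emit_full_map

🟩🟩⬜🟫🟩🟫
⬛🟫⬜⬛🟩🟩
🟩🟩🔴🟩🟩🟩
🟫⬜⬜🟩🟩🟩
🟩⬜🟩🟦🟫🟩
🟦⬜🟫⬛🟫🟫

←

⬛⬛⬛❓❓❓❓❓❓
⬛⬛⬛❓❓❓❓❓❓
⬛⬛⬛🟩🟩⬜🟫🟩🟫
⬛⬛⬛⬛🟫⬜⬛🟩🟩
⬛⬛⬛🟩🔴🟩🟩🟩🟩
⬛⬛⬛🟫⬜⬜🟩🟩🟩
⬛⬛⬛🟩⬜🟩🟦🟫🟩
⬛⬛⬛🟦⬜🟫⬛🟫🟫
⬛⬛⬛❓❓❓❓❓❓

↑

⬛⬛⬛❓❓❓❓❓❓
⬛⬛⬛❓❓❓❓❓❓
⬛⬛⬛🟫🟩⬛🟩❓❓
⬛⬛⬛🟩🟩⬜🟫🟩🟫
⬛⬛⬛⬛🔴⬜⬛🟩🟩
⬛⬛⬛🟩🟩🟩🟩🟩🟩
⬛⬛⬛🟫⬜⬜🟩🟩🟩
⬛⬛⬛🟩⬜🟩🟦🟫🟩
⬛⬛⬛🟦⬜🟫⬛🟫🟫

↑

⬛⬛⬛❓❓❓❓❓❓
⬛⬛⬛❓❓❓❓❓❓
⬛⬛⬛🟦🟦🟩🟩❓❓
⬛⬛⬛🟫🟩⬛🟩❓❓
⬛⬛⬛🟩🔴⬜🟫🟩🟫
⬛⬛⬛⬛🟫⬜⬛🟩🟩
⬛⬛⬛🟩🟩🟩🟩🟩🟩
⬛⬛⬛🟫⬜⬜🟩🟩🟩
⬛⬛⬛🟩⬜🟩🟦🟫🟩

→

⬛⬛❓❓❓❓❓❓❓
⬛⬛❓❓❓❓❓❓❓
⬛⬛🟦🟦🟩🟩⬛❓❓
⬛⬛🟫🟩⬛🟩🟩❓❓
⬛⬛🟩🟩🔴🟫🟩🟫❓
⬛⬛⬛🟫⬜⬛🟩🟩❓
⬛⬛🟩🟩🟩🟩🟩🟩❓
⬛⬛🟫⬜⬜🟩🟩🟩❓
⬛⬛🟩⬜🟩🟦🟫🟩❓

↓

⬛⬛❓❓❓❓❓❓❓
⬛⬛🟦🟦🟩🟩⬛❓❓
⬛⬛🟫🟩⬛🟩🟩❓❓
⬛⬛🟩🟩⬜🟫🟩🟫❓
⬛⬛⬛🟫🔴⬛🟩🟩❓
⬛⬛🟩🟩🟩🟩🟩🟩❓
⬛⬛🟫⬜⬜🟩🟩🟩❓
⬛⬛🟩⬜🟩🟦🟫🟩❓
⬛⬛🟦⬜🟫⬛🟫🟫❓

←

⬛⬛⬛❓❓❓❓❓❓
⬛⬛⬛🟦🟦🟩🟩⬛❓
⬛⬛⬛🟫🟩⬛🟩🟩❓
⬛⬛⬛🟩🟩⬜🟫🟩🟫
⬛⬛⬛⬛🔴⬜⬛🟩🟩
⬛⬛⬛🟩🟩🟩🟩🟩🟩
⬛⬛⬛🟫⬜⬜🟩🟩🟩
⬛⬛⬛🟩⬜🟩🟦🟫🟩
⬛⬛⬛🟦⬜🟫⬛🟫🟫

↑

⬛⬛⬛❓❓❓❓❓❓
⬛⬛⬛❓❓❓❓❓❓
⬛⬛⬛🟦🟦🟩🟩⬛❓
⬛⬛⬛🟫🟩⬛🟩🟩❓
⬛⬛⬛🟩🔴⬜🟫🟩🟫
⬛⬛⬛⬛🟫⬜⬛🟩🟩
⬛⬛⬛🟩🟩🟩🟩🟩🟩
⬛⬛⬛🟫⬜⬜🟩🟩🟩
⬛⬛⬛🟩⬜🟩🟦🟫🟩

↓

⬛⬛⬛❓❓❓❓❓❓
⬛⬛⬛🟦🟦🟩🟩⬛❓
⬛⬛⬛🟫🟩⬛🟩🟩❓
⬛⬛⬛🟩🟩⬜🟫🟩🟫
⬛⬛⬛⬛🔴⬜⬛🟩🟩
⬛⬛⬛🟩🟩🟩🟩🟩🟩
⬛⬛⬛🟫⬜⬜🟩🟩🟩
⬛⬛⬛🟩⬜🟩🟦🟫🟩
⬛⬛⬛🟦⬜🟫⬛🟫🟫

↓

⬛⬛⬛🟦🟦🟩🟩⬛❓
⬛⬛⬛🟫🟩⬛🟩🟩❓
⬛⬛⬛🟩🟩⬜🟫🟩🟫
⬛⬛⬛⬛🟫⬜⬛🟩🟩
⬛⬛⬛🟩🔴🟩🟩🟩🟩
⬛⬛⬛🟫⬜⬜🟩🟩🟩
⬛⬛⬛🟩⬜🟩🟦🟫🟩
⬛⬛⬛🟦⬜🟫⬛🟫🟫
⬛⬛⬛❓❓❓❓❓❓

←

⬛⬛⬛⬛🟦🟦🟩🟩⬛
⬛⬛⬛⬛🟫🟩⬛🟩🟩
⬛⬛⬛⬛🟩🟩⬜🟫🟩
⬛⬛⬛⬛⬛🟫⬜⬛🟩
⬛⬛⬛⬛🔴🟩🟩🟩🟩
⬛⬛⬛⬛🟫⬜⬜🟩🟩
⬛⬛⬛⬛🟩⬜🟩🟦🟫
⬛⬛⬛⬛🟦⬜🟫⬛🟫
⬛⬛⬛⬛❓❓❓❓❓

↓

⬛⬛⬛⬛🟫🟩⬛🟩🟩
⬛⬛⬛⬛🟩🟩⬜🟫🟩
⬛⬛⬛⬛⬛🟫⬜⬛🟩
⬛⬛⬛⬛🟩🟩🟩🟩🟩
⬛⬛⬛⬛🔴⬜⬜🟩🟩
⬛⬛⬛⬛🟩⬜🟩🟦🟫
⬛⬛⬛⬛🟦⬜🟫⬛🟫
⬛⬛⬛⬛❓❓❓❓❓
⬛⬛⬛⬛❓❓❓❓❓

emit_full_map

🟦🟦🟩🟩⬛❓
🟫🟩⬛🟩🟩❓
🟩🟩⬜🟫🟩🟫
⬛🟫⬜⬛🟩🟩
🟩🟩🟩🟩🟩🟩
🔴⬜⬜🟩🟩🟩
🟩⬜🟩🟦🟫🟩
🟦⬜🟫⬛🟫🟫

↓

⬛⬛⬛⬛🟩🟩⬜🟫🟩
⬛⬛⬛⬛⬛🟫⬜⬛🟩
⬛⬛⬛⬛🟩🟩🟩🟩🟩
⬛⬛⬛⬛🟫⬜⬜🟩🟩
⬛⬛⬛⬛🔴⬜🟩🟦🟫
⬛⬛⬛⬛🟦⬜🟫⬛🟫
⬛⬛⬛⬛⬛🟦🟦❓❓
⬛⬛⬛⬛❓❓❓❓❓
⬛⬛⬛⬛❓❓❓❓❓

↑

⬛⬛⬛⬛🟫🟩⬛🟩🟩
⬛⬛⬛⬛🟩🟩⬜🟫🟩
⬛⬛⬛⬛⬛🟫⬜⬛🟩
⬛⬛⬛⬛🟩🟩🟩🟩🟩
⬛⬛⬛⬛🔴⬜⬜🟩🟩
⬛⬛⬛⬛🟩⬜🟩🟦🟫
⬛⬛⬛⬛🟦⬜🟫⬛🟫
⬛⬛⬛⬛⬛🟦🟦❓❓
⬛⬛⬛⬛❓❓❓❓❓

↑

⬛⬛⬛⬛🟦🟦🟩🟩⬛
⬛⬛⬛⬛🟫🟩⬛🟩🟩
⬛⬛⬛⬛🟩🟩⬜🟫🟩
⬛⬛⬛⬛⬛🟫⬜⬛🟩
⬛⬛⬛⬛🔴🟩🟩🟩🟩
⬛⬛⬛⬛🟫⬜⬜🟩🟩
⬛⬛⬛⬛🟩⬜🟩🟦🟫
⬛⬛⬛⬛🟦⬜🟫⬛🟫
⬛⬛⬛⬛⬛🟦🟦❓❓

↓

⬛⬛⬛⬛🟫🟩⬛🟩🟩
⬛⬛⬛⬛🟩🟩⬜🟫🟩
⬛⬛⬛⬛⬛🟫⬜⬛🟩
⬛⬛⬛⬛🟩🟩🟩🟩🟩
⬛⬛⬛⬛🔴⬜⬜🟩🟩
⬛⬛⬛⬛🟩⬜🟩🟦🟫
⬛⬛⬛⬛🟦⬜🟫⬛🟫
⬛⬛⬛⬛⬛🟦🟦❓❓
⬛⬛⬛⬛❓❓❓❓❓

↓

⬛⬛⬛⬛🟩🟩⬜🟫🟩
⬛⬛⬛⬛⬛🟫⬜⬛🟩
⬛⬛⬛⬛🟩🟩🟩🟩🟩
⬛⬛⬛⬛🟫⬜⬜🟩🟩
⬛⬛⬛⬛🔴⬜🟩🟦🟫
⬛⬛⬛⬛🟦⬜🟫⬛🟫
⬛⬛⬛⬛⬛🟦🟦❓❓
⬛⬛⬛⬛❓❓❓❓❓
⬛⬛⬛⬛❓❓❓❓❓


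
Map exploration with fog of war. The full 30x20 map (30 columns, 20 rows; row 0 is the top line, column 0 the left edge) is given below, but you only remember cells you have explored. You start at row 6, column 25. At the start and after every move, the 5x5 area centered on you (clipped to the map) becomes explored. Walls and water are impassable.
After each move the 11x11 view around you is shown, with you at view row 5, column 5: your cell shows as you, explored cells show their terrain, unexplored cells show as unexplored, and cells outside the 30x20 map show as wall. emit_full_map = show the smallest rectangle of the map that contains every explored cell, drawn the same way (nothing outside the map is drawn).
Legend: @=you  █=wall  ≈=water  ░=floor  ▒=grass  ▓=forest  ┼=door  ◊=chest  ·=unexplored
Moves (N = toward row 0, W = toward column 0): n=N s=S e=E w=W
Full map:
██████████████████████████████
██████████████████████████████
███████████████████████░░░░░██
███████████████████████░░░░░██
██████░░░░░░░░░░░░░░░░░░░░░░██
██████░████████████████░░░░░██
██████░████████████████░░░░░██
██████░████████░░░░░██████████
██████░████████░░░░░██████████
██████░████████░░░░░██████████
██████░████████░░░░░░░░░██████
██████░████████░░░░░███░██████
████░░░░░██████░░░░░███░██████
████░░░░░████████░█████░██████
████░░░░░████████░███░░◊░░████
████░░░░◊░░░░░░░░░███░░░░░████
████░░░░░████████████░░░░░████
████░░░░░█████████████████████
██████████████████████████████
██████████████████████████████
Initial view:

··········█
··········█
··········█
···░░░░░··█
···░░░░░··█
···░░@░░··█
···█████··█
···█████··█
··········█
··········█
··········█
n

··········█
··········█
··········█
···░░░░░··█
···░░░░░··█
···░░@░░··█
···░░░░░··█
···█████··█
···█████··█
··········█
··········█

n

███████████
··········█
··········█
···░░░░░··█
···░░░░░··█
···░░@░░··█
···░░░░░··█
···░░░░░··█
···█████··█
···█████··█
··········█

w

███████████
···········
···········
···█░░░░░··
···█░░░░░··
···░░@░░░··
···█░░░░░··
···█░░░░░··
····█████··
····█████··
···········

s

···········
···········
···█░░░░░··
···█░░░░░··
···░░░░░░··
···█░@░░░··
···█░░░░░··
···██████··
····█████··
···········
···········

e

··········█
··········█
··█░░░░░··█
··█░░░░░··█
··░░░░░░··█
··█░░@░░··█
··█░░░░░··█
··██████··█
···█████··█
··········█
··········█

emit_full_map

█░░░░░
█░░░░░
░░░░░░
█░░@░░
█░░░░░
██████
·█████

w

···········
···········
···█░░░░░··
···█░░░░░··
···░░░░░░··
···█░@░░░··
···█░░░░░··
···██████··
····█████··
···········
···········

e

··········█
··········█
··█░░░░░··█
··█░░░░░··█
··░░░░░░··█
··█░░@░░··█
··█░░░░░··█
··██████··█
···█████··█
··········█
··········█

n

███████████
··········█
··········█
··█░░░░░··█
··█░░░░░··█
··░░░@░░··█
··█░░░░░··█
··█░░░░░··█
··██████··█
···█████··█
··········█


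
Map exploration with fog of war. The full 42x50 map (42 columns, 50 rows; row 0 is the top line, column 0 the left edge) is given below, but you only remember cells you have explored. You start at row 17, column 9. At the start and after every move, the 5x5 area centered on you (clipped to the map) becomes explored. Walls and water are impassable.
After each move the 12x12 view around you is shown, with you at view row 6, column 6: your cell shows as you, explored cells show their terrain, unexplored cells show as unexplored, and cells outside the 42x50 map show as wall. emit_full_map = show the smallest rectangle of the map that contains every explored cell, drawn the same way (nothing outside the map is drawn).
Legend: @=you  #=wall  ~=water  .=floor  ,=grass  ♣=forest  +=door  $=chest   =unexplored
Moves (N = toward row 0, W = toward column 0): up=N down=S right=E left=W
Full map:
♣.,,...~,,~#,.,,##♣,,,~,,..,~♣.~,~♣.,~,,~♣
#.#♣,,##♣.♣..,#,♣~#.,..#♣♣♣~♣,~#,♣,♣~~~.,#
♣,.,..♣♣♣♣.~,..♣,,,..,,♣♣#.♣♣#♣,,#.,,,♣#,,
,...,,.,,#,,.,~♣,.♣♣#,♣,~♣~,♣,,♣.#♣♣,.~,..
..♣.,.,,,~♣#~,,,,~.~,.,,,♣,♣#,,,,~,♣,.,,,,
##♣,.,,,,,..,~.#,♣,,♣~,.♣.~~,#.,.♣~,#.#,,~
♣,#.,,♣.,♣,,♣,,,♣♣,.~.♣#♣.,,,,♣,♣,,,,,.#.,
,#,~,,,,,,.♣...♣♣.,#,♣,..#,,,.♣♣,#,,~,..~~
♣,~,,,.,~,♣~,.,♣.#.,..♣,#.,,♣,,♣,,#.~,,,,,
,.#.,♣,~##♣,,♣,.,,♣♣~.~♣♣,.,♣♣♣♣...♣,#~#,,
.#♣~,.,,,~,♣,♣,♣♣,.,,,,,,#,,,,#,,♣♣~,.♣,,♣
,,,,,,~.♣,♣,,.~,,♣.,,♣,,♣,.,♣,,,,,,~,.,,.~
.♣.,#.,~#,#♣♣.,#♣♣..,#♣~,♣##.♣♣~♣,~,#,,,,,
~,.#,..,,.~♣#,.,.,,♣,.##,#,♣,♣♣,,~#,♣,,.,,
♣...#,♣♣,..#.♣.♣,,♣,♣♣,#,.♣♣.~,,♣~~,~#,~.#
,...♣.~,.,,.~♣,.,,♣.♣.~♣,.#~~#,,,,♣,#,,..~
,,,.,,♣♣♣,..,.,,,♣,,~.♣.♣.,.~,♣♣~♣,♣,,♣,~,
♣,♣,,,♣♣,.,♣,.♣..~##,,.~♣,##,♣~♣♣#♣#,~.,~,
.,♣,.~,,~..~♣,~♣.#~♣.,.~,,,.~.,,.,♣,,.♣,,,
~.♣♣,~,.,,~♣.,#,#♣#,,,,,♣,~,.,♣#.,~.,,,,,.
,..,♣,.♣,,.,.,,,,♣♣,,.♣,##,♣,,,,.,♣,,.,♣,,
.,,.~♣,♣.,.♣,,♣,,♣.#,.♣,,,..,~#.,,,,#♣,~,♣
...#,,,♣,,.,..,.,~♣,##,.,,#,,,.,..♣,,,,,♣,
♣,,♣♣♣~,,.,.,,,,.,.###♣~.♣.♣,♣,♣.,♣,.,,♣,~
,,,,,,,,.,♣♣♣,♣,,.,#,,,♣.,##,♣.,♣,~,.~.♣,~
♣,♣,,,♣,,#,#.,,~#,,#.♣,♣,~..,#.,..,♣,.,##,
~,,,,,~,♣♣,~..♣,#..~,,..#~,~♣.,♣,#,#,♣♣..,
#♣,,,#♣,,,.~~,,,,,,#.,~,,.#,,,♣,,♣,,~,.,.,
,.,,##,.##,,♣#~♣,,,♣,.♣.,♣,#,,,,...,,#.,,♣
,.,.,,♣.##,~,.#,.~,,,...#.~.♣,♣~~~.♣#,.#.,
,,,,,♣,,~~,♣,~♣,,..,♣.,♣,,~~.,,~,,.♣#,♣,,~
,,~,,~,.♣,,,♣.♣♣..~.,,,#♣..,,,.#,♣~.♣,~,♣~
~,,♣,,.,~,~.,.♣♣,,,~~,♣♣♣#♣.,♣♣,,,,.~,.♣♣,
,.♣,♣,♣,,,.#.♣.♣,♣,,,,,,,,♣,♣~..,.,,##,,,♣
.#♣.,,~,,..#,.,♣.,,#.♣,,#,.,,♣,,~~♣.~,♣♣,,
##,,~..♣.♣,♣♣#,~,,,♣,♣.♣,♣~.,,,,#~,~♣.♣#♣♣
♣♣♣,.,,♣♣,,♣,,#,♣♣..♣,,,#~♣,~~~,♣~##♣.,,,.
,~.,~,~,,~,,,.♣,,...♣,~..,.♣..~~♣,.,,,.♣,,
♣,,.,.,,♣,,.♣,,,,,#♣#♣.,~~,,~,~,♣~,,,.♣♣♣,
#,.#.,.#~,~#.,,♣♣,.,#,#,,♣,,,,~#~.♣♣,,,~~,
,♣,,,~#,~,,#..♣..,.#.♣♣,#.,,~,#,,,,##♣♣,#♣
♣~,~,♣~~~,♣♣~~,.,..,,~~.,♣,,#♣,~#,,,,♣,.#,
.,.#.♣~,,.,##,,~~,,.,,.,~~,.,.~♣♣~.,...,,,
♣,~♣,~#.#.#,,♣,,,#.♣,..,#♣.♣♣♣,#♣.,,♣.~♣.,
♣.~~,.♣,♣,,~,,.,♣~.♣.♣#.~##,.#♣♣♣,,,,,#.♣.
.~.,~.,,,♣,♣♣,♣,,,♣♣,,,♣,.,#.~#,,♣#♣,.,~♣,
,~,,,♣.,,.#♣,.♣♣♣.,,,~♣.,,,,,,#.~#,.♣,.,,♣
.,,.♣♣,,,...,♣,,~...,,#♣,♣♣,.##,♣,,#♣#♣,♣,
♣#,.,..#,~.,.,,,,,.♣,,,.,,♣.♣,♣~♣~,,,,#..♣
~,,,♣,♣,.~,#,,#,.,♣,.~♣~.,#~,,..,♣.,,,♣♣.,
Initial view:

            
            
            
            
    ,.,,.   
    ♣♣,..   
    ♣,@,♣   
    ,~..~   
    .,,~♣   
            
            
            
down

            
            
            
    ,.,,.   
    ♣♣,..   
    ♣,.,♣   
    ,~@.~   
    .,,~♣   
    ♣,,.,   
            
            
            

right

            
            
            
   ,.,,.    
   ♣♣,..,   
   ♣,.,♣,   
   ,~.@~♣   
   .,,~♣.   
   ♣,,.,.   
            
            
            

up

            
            
            
            
   ,.,,.~   
   ♣♣,..,   
   ♣,.@♣,   
   ,~..~♣   
   .,,~♣.   
   ♣,,.,.   
            
            

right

            
            
            
            
  ,.,,.~♣   
  ♣♣,..,.   
  ♣,.,@,.   
  ,~..~♣,   
  .,,~♣.,   
  ♣,,.,.    
            
            

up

            
            
            
            
    ..#.♣   
  ,.,,.~♣   
  ♣♣,.@,.   
  ♣,.,♣,.   
  ,~..~♣,   
  .,,~♣.,   
  ♣,,.,.    
            

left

            
            
            
            
    ,..#.♣  
   ,.,,.~♣  
   ♣♣,@.,.  
   ♣,.,♣,.  
   ,~..~♣,  
   .,,~♣.,  
   ♣,,.,.   
            

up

            
            
            
            
    ,.~♣#   
    ,..#.♣  
   ,.,@.~♣  
   ♣♣,..,.  
   ♣,.,♣,.  
   ,~..~♣,  
   .,,~♣.,  
   ♣,,.,.   

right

            
            
            
            
   ,.~♣#,   
   ,..#.♣   
  ,.,,@~♣   
  ♣♣,..,.   
  ♣,.,♣,.   
  ,~..~♣,   
  .,,~♣.,   
  ♣,,.,.    

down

            
            
            
   ,.~♣#,   
   ,..#.♣   
  ,.,,.~♣   
  ♣♣,.@,.   
  ♣,.,♣,.   
  ,~..~♣,   
  .,,~♣.,   
  ♣,,.,.    
            

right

            
            
            
  ,.~♣#,    
  ,..#.♣.   
 ,.,,.~♣,   
 ♣♣,..@.,   
 ♣,.,♣,.♣   
 ,~..~♣,~   
 .,,~♣.,    
 ♣,,.,.     
            

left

            
            
            
   ,.~♣#,   
   ,..#.♣.  
  ,.,,.~♣,  
  ♣♣,.@,.,  
  ♣,.,♣,.♣  
  ,~..~♣,~  
  .,,~♣.,   
  ♣,,.,.    
            

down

            
            
   ,.~♣#,   
   ,..#.♣.  
  ,.,,.~♣,  
  ♣♣,..,.,  
  ♣,.,@,.♣  
  ,~..~♣,~  
  .,,~♣.,   
  ♣,,.,.    
            
            

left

            
            
    ,.~♣#,  
    ,..#.♣. 
   ,.,,.~♣, 
   ♣♣,..,., 
   ♣,.@♣,.♣ 
   ,~..~♣,~ 
   .,,~♣.,  
   ♣,,.,.   
            
            

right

            
            
   ,.~♣#,   
   ,..#.♣.  
  ,.,,.~♣,  
  ♣♣,..,.,  
  ♣,.,@,.♣  
  ,~..~♣,~  
  .,,~♣.,   
  ♣,,.,.    
            
            

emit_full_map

 ,.~♣#, 
 ,..#.♣.
,.,,.~♣,
♣♣,..,.,
♣,.,@,.♣
,~..~♣,~
.,,~♣., 
♣,,.,.  

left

            
            
    ,.~♣#,  
    ,..#.♣. 
   ,.,,.~♣, 
   ♣♣,..,., 
   ♣,.@♣,.♣ 
   ,~..~♣,~ 
   .,,~♣.,  
   ♣,,.,.   
            
            

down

            
    ,.~♣#,  
    ,..#.♣. 
   ,.,,.~♣, 
   ♣♣,..,., 
   ♣,.,♣,.♣ 
   ,~.@~♣,~ 
   .,,~♣.,  
   ♣,,.,.   
            
            
            

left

            
     ,.~♣#, 
     ,..#.♣.
    ,.,,.~♣,
    ♣♣,..,.,
    ♣,.,♣,.♣
    ,~@.~♣,~
    .,,~♣., 
    ♣,,.,.  
            
            
            

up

            
            
     ,.~♣#, 
     ,..#.♣.
    ,.,,.~♣,
    ♣♣,..,.,
    ♣,@,♣,.♣
    ,~..~♣,~
    .,,~♣., 
    ♣,,.,.  
            
            

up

            
            
            
     ,.~♣#, 
    ♣,..#.♣.
    ,.,,.~♣,
    ♣♣@..,.,
    ♣,.,♣,.♣
    ,~..~♣,~
    .,,~♣., 
    ♣,,.,.  
            

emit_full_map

 ,.~♣#, 
♣,..#.♣.
,.,,.~♣,
♣♣@..,.,
♣,.,♣,.♣
,~..~♣,~
.,,~♣., 
♣,,.,.  


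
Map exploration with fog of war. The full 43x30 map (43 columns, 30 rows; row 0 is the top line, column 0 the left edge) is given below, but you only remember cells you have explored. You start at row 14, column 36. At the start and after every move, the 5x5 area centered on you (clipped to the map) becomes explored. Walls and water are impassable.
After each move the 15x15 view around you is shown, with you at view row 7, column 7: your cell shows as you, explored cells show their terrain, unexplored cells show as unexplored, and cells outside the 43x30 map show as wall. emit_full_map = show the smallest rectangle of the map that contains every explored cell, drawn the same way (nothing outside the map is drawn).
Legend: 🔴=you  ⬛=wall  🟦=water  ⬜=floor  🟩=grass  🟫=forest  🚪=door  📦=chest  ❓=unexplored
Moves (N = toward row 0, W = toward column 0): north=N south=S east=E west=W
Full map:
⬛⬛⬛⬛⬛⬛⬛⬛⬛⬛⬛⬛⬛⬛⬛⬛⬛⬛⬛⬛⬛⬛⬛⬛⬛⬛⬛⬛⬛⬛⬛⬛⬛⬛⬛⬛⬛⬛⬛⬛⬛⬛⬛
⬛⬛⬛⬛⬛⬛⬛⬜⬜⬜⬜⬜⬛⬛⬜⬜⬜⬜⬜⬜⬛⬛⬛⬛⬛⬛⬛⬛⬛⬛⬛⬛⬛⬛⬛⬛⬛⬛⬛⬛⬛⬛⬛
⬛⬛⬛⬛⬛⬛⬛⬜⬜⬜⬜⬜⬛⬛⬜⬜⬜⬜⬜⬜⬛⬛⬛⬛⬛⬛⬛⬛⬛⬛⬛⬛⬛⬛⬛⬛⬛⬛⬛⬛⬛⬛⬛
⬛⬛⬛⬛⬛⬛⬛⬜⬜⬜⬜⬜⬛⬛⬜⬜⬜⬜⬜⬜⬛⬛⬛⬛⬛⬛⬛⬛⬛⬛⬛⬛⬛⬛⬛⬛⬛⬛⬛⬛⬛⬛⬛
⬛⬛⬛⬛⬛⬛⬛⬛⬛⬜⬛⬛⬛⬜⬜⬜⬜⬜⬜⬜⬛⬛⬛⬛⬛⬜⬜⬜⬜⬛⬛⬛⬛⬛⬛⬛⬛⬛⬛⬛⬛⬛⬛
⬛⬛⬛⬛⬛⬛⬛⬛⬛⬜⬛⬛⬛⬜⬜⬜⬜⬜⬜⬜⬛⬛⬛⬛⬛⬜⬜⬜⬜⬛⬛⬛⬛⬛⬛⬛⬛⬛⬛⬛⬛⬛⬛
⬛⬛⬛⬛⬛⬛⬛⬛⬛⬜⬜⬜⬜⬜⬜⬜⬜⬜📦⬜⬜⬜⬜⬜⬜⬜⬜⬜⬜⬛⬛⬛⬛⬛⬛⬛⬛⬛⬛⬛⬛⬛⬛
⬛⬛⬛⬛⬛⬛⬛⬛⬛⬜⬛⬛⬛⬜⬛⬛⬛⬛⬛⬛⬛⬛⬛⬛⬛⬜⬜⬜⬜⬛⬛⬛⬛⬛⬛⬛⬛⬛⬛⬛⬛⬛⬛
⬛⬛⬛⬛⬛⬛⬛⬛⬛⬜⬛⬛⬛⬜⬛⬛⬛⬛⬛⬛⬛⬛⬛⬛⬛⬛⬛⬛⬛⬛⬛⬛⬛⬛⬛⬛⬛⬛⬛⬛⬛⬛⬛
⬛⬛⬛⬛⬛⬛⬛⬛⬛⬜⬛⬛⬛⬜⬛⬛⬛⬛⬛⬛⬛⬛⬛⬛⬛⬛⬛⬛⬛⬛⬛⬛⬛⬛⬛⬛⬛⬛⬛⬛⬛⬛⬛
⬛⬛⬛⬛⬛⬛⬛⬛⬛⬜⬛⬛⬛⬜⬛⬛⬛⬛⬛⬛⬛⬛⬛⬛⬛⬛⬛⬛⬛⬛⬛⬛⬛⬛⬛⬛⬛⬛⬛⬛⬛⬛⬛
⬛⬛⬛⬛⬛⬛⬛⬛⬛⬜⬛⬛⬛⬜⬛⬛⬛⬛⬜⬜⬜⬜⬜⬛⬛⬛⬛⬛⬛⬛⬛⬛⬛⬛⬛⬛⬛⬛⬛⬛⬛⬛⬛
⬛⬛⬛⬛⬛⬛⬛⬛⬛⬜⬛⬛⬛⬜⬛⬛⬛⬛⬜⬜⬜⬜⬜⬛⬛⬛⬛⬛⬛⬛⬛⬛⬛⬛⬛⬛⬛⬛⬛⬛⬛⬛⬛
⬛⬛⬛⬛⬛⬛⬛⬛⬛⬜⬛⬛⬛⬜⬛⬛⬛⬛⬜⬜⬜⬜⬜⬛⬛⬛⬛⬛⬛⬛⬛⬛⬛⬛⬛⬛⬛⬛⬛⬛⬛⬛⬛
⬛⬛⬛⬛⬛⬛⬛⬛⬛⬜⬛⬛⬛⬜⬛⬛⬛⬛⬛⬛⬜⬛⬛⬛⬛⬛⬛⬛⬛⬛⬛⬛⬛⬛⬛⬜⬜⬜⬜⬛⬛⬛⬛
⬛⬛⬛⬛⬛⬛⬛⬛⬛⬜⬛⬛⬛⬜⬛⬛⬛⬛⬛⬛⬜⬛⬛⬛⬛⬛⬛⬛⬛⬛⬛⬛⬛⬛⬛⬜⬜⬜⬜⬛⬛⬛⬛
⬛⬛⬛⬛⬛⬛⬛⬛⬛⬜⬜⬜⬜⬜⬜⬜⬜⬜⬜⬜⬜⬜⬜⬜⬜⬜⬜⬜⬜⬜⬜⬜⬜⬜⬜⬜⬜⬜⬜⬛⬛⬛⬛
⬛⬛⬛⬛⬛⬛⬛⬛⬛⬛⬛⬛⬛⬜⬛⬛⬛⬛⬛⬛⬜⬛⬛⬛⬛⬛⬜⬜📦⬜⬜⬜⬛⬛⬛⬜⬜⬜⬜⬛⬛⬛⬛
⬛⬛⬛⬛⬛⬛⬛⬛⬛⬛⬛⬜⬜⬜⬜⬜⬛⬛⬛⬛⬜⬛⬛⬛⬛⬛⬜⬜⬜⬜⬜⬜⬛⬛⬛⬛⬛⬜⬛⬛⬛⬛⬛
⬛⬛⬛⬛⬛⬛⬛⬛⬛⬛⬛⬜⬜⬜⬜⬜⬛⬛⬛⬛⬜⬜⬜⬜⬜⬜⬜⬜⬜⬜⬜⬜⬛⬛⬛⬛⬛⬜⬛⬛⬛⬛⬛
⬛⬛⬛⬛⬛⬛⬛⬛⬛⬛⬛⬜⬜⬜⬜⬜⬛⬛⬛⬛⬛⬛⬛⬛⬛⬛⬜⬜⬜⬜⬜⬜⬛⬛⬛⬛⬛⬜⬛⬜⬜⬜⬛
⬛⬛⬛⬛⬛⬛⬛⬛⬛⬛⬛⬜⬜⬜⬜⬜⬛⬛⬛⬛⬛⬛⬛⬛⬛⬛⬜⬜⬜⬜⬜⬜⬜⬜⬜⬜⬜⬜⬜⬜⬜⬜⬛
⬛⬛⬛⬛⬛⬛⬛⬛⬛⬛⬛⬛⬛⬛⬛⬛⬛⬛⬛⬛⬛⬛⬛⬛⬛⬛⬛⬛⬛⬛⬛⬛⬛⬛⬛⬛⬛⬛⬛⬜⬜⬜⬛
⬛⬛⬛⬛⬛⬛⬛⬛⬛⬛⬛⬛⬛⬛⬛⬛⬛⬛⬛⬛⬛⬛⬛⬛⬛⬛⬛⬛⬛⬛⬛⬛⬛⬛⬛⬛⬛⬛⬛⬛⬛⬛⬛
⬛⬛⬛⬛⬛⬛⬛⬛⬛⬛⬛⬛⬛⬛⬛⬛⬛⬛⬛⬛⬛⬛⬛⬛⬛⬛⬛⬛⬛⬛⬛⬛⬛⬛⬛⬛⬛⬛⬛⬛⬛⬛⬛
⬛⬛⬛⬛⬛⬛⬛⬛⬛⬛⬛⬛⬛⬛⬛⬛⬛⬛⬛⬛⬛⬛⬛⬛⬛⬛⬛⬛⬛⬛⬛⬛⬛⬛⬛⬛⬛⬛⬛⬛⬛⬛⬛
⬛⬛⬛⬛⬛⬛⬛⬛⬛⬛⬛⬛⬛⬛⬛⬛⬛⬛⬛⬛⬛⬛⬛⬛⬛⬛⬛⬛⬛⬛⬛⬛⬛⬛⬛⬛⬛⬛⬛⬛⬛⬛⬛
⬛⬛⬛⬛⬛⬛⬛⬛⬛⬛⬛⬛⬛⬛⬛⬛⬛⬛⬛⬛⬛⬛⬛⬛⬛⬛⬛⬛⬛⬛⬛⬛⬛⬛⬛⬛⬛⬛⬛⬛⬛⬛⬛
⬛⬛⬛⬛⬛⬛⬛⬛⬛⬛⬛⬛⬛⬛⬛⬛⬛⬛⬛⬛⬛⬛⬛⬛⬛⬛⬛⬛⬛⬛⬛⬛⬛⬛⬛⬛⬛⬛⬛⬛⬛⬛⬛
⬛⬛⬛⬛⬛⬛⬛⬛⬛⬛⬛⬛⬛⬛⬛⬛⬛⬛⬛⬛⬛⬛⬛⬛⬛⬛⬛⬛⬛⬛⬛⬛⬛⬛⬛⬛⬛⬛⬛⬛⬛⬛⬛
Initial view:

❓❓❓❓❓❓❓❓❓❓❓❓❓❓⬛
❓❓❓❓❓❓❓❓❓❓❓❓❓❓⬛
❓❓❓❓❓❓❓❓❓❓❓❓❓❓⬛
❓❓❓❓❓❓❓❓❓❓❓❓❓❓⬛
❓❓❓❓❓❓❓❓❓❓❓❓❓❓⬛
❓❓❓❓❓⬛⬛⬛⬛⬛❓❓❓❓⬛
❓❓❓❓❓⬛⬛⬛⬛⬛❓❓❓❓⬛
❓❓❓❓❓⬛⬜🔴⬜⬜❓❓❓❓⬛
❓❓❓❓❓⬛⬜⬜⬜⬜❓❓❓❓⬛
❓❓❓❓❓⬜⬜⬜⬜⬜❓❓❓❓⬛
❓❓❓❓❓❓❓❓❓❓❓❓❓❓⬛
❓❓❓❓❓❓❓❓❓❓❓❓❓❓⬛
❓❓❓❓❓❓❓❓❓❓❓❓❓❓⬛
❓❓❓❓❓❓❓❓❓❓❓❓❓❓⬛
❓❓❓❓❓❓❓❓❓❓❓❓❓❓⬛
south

❓❓❓❓❓❓❓❓❓❓❓❓❓❓⬛
❓❓❓❓❓❓❓❓❓❓❓❓❓❓⬛
❓❓❓❓❓❓❓❓❓❓❓❓❓❓⬛
❓❓❓❓❓❓❓❓❓❓❓❓❓❓⬛
❓❓❓❓❓⬛⬛⬛⬛⬛❓❓❓❓⬛
❓❓❓❓❓⬛⬛⬛⬛⬛❓❓❓❓⬛
❓❓❓❓❓⬛⬜⬜⬜⬜❓❓❓❓⬛
❓❓❓❓❓⬛⬜🔴⬜⬜❓❓❓❓⬛
❓❓❓❓❓⬜⬜⬜⬜⬜❓❓❓❓⬛
❓❓❓❓❓⬛⬜⬜⬜⬜❓❓❓❓⬛
❓❓❓❓❓❓❓❓❓❓❓❓❓❓⬛
❓❓❓❓❓❓❓❓❓❓❓❓❓❓⬛
❓❓❓❓❓❓❓❓❓❓❓❓❓❓⬛
❓❓❓❓❓❓❓❓❓❓❓❓❓❓⬛
❓❓❓❓❓❓❓❓❓❓❓❓❓❓⬛

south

❓❓❓❓❓❓❓❓❓❓❓❓❓❓⬛
❓❓❓❓❓❓❓❓❓❓❓❓❓❓⬛
❓❓❓❓❓❓❓❓❓❓❓❓❓❓⬛
❓❓❓❓❓⬛⬛⬛⬛⬛❓❓❓❓⬛
❓❓❓❓❓⬛⬛⬛⬛⬛❓❓❓❓⬛
❓❓❓❓❓⬛⬜⬜⬜⬜❓❓❓❓⬛
❓❓❓❓❓⬛⬜⬜⬜⬜❓❓❓❓⬛
❓❓❓❓❓⬜⬜🔴⬜⬜❓❓❓❓⬛
❓❓❓❓❓⬛⬜⬜⬜⬜❓❓❓❓⬛
❓❓❓❓❓⬛⬛⬛⬜⬛❓❓❓❓⬛
❓❓❓❓❓❓❓❓❓❓❓❓❓❓⬛
❓❓❓❓❓❓❓❓❓❓❓❓❓❓⬛
❓❓❓❓❓❓❓❓❓❓❓❓❓❓⬛
❓❓❓❓❓❓❓❓❓❓❓❓❓❓⬛
❓❓❓❓❓❓❓❓❓❓❓❓❓❓⬛

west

❓❓❓❓❓❓❓❓❓❓❓❓❓❓❓
❓❓❓❓❓❓❓❓❓❓❓❓❓❓❓
❓❓❓❓❓❓❓❓❓❓❓❓❓❓❓
❓❓❓❓❓❓⬛⬛⬛⬛⬛❓❓❓❓
❓❓❓❓❓❓⬛⬛⬛⬛⬛❓❓❓❓
❓❓❓❓❓⬛⬛⬜⬜⬜⬜❓❓❓❓
❓❓❓❓❓⬛⬛⬜⬜⬜⬜❓❓❓❓
❓❓❓❓❓⬜⬜🔴⬜⬜⬜❓❓❓❓
❓❓❓❓❓⬛⬛⬜⬜⬜⬜❓❓❓❓
❓❓❓❓❓⬛⬛⬛⬛⬜⬛❓❓❓❓
❓❓❓❓❓❓❓❓❓❓❓❓❓❓❓
❓❓❓❓❓❓❓❓❓❓❓❓❓❓❓
❓❓❓❓❓❓❓❓❓❓❓❓❓❓❓
❓❓❓❓❓❓❓❓❓❓❓❓❓❓❓
❓❓❓❓❓❓❓❓❓❓❓❓❓❓❓

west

❓❓❓❓❓❓❓❓❓❓❓❓❓❓❓
❓❓❓❓❓❓❓❓❓❓❓❓❓❓❓
❓❓❓❓❓❓❓❓❓❓❓❓❓❓❓
❓❓❓❓❓❓❓⬛⬛⬛⬛⬛❓❓❓
❓❓❓❓❓❓❓⬛⬛⬛⬛⬛❓❓❓
❓❓❓❓❓⬛⬛⬛⬜⬜⬜⬜❓❓❓
❓❓❓❓❓⬛⬛⬛⬜⬜⬜⬜❓❓❓
❓❓❓❓❓⬜⬜🔴⬜⬜⬜⬜❓❓❓
❓❓❓❓❓⬛⬛⬛⬜⬜⬜⬜❓❓❓
❓❓❓❓❓⬛⬛⬛⬛⬛⬜⬛❓❓❓
❓❓❓❓❓❓❓❓❓❓❓❓❓❓❓
❓❓❓❓❓❓❓❓❓❓❓❓❓❓❓
❓❓❓❓❓❓❓❓❓❓❓❓❓❓❓
❓❓❓❓❓❓❓❓❓❓❓❓❓❓❓
❓❓❓❓❓❓❓❓❓❓❓❓❓❓❓

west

❓❓❓❓❓❓❓❓❓❓❓❓❓❓❓
❓❓❓❓❓❓❓❓❓❓❓❓❓❓❓
❓❓❓❓❓❓❓❓❓❓❓❓❓❓❓
❓❓❓❓❓❓❓❓⬛⬛⬛⬛⬛❓❓
❓❓❓❓❓❓❓❓⬛⬛⬛⬛⬛❓❓
❓❓❓❓❓⬛⬛⬛⬛⬜⬜⬜⬜❓❓
❓❓❓❓❓⬛⬛⬛⬛⬜⬜⬜⬜❓❓
❓❓❓❓❓⬜⬜🔴⬜⬜⬜⬜⬜❓❓
❓❓❓❓❓⬜⬛⬛⬛⬜⬜⬜⬜❓❓
❓❓❓❓❓⬜⬛⬛⬛⬛⬛⬜⬛❓❓
❓❓❓❓❓❓❓❓❓❓❓❓❓❓❓
❓❓❓❓❓❓❓❓❓❓❓❓❓❓❓
❓❓❓❓❓❓❓❓❓❓❓❓❓❓❓
❓❓❓❓❓❓❓❓❓❓❓❓❓❓❓
❓❓❓❓❓❓❓❓❓❓❓❓❓❓❓

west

❓❓❓❓❓❓❓❓❓❓❓❓❓❓❓
❓❓❓❓❓❓❓❓❓❓❓❓❓❓❓
❓❓❓❓❓❓❓❓❓❓❓❓❓❓❓
❓❓❓❓❓❓❓❓❓⬛⬛⬛⬛⬛❓
❓❓❓❓❓❓❓❓❓⬛⬛⬛⬛⬛❓
❓❓❓❓❓⬛⬛⬛⬛⬛⬜⬜⬜⬜❓
❓❓❓❓❓⬛⬛⬛⬛⬛⬜⬜⬜⬜❓
❓❓❓❓❓⬜⬜🔴⬜⬜⬜⬜⬜⬜❓
❓❓❓❓❓⬜⬜⬛⬛⬛⬜⬜⬜⬜❓
❓❓❓❓❓⬜⬜⬛⬛⬛⬛⬛⬜⬛❓
❓❓❓❓❓❓❓❓❓❓❓❓❓❓❓
❓❓❓❓❓❓❓❓❓❓❓❓❓❓❓
❓❓❓❓❓❓❓❓❓❓❓❓❓❓❓
❓❓❓❓❓❓❓❓❓❓❓❓❓❓❓
❓❓❓❓❓❓❓❓❓❓❓❓❓❓❓

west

❓❓❓❓❓❓❓❓❓❓❓❓❓❓❓
❓❓❓❓❓❓❓❓❓❓❓❓❓❓❓
❓❓❓❓❓❓❓❓❓❓❓❓❓❓❓
❓❓❓❓❓❓❓❓❓❓⬛⬛⬛⬛⬛
❓❓❓❓❓❓❓❓❓❓⬛⬛⬛⬛⬛
❓❓❓❓❓⬛⬛⬛⬛⬛⬛⬜⬜⬜⬜
❓❓❓❓❓⬛⬛⬛⬛⬛⬛⬜⬜⬜⬜
❓❓❓❓❓⬜⬜🔴⬜⬜⬜⬜⬜⬜⬜
❓❓❓❓❓⬜⬜⬜⬛⬛⬛⬜⬜⬜⬜
❓❓❓❓❓⬜⬜⬜⬛⬛⬛⬛⬛⬜⬛
❓❓❓❓❓❓❓❓❓❓❓❓❓❓❓
❓❓❓❓❓❓❓❓❓❓❓❓❓❓❓
❓❓❓❓❓❓❓❓❓❓❓❓❓❓❓
❓❓❓❓❓❓❓❓❓❓❓❓❓❓❓
❓❓❓❓❓❓❓❓❓❓❓❓❓❓❓

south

❓❓❓❓❓❓❓❓❓❓❓❓❓❓❓
❓❓❓❓❓❓❓❓❓❓❓❓❓❓❓
❓❓❓❓❓❓❓❓❓❓⬛⬛⬛⬛⬛
❓❓❓❓❓❓❓❓❓❓⬛⬛⬛⬛⬛
❓❓❓❓❓⬛⬛⬛⬛⬛⬛⬜⬜⬜⬜
❓❓❓❓❓⬛⬛⬛⬛⬛⬛⬜⬜⬜⬜
❓❓❓❓❓⬜⬜⬜⬜⬜⬜⬜⬜⬜⬜
❓❓❓❓❓⬜⬜🔴⬛⬛⬛⬜⬜⬜⬜
❓❓❓❓❓⬜⬜⬜⬛⬛⬛⬛⬛⬜⬛
❓❓❓❓❓⬜⬜⬜⬛⬛❓❓❓❓❓
❓❓❓❓❓❓❓❓❓❓❓❓❓❓❓
❓❓❓❓❓❓❓❓❓❓❓❓❓❓❓
❓❓❓❓❓❓❓❓❓❓❓❓❓❓❓
❓❓❓❓❓❓❓❓❓❓❓❓❓❓❓
❓❓❓❓❓❓❓❓❓❓❓❓❓❓❓

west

❓❓❓❓❓❓❓❓❓❓❓❓❓❓❓
❓❓❓❓❓❓❓❓❓❓❓❓❓❓❓
❓❓❓❓❓❓❓❓❓❓❓⬛⬛⬛⬛
❓❓❓❓❓❓❓❓❓❓❓⬛⬛⬛⬛
❓❓❓❓❓❓⬛⬛⬛⬛⬛⬛⬜⬜⬜
❓❓❓❓❓⬛⬛⬛⬛⬛⬛⬛⬜⬜⬜
❓❓❓❓❓⬜⬜⬜⬜⬜⬜⬜⬜⬜⬜
❓❓❓❓❓📦⬜🔴⬜⬛⬛⬛⬜⬜⬜
❓❓❓❓❓⬜⬜⬜⬜⬛⬛⬛⬛⬛⬜
❓❓❓❓❓⬜⬜⬜⬜⬛⬛❓❓❓❓
❓❓❓❓❓❓❓❓❓❓❓❓❓❓❓
❓❓❓❓❓❓❓❓❓❓❓❓❓❓❓
❓❓❓❓❓❓❓❓❓❓❓❓❓❓❓
❓❓❓❓❓❓❓❓❓❓❓❓❓❓❓
❓❓❓❓❓❓❓❓❓❓❓❓❓❓❓

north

❓❓❓❓❓❓❓❓❓❓❓❓❓❓❓
❓❓❓❓❓❓❓❓❓❓❓❓❓❓❓
❓❓❓❓❓❓❓❓❓❓❓❓❓❓❓
❓❓❓❓❓❓❓❓❓❓❓⬛⬛⬛⬛
❓❓❓❓❓❓❓❓❓❓❓⬛⬛⬛⬛
❓❓❓❓❓⬛⬛⬛⬛⬛⬛⬛⬜⬜⬜
❓❓❓❓❓⬛⬛⬛⬛⬛⬛⬛⬜⬜⬜
❓❓❓❓❓⬜⬜🔴⬜⬜⬜⬜⬜⬜⬜
❓❓❓❓❓📦⬜⬜⬜⬛⬛⬛⬜⬜⬜
❓❓❓❓❓⬜⬜⬜⬜⬛⬛⬛⬛⬛⬜
❓❓❓❓❓⬜⬜⬜⬜⬛⬛❓❓❓❓
❓❓❓❓❓❓❓❓❓❓❓❓❓❓❓
❓❓❓❓❓❓❓❓❓❓❓❓❓❓❓
❓❓❓❓❓❓❓❓❓❓❓❓❓❓❓
❓❓❓❓❓❓❓❓❓❓❓❓❓❓❓

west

❓❓❓❓❓❓❓❓❓❓❓❓❓❓❓
❓❓❓❓❓❓❓❓❓❓❓❓❓❓❓
❓❓❓❓❓❓❓❓❓❓❓❓❓❓❓
❓❓❓❓❓❓❓❓❓❓❓❓⬛⬛⬛
❓❓❓❓❓❓❓❓❓❓❓❓⬛⬛⬛
❓❓❓❓❓⬛⬛⬛⬛⬛⬛⬛⬛⬜⬜
❓❓❓❓❓⬛⬛⬛⬛⬛⬛⬛⬛⬜⬜
❓❓❓❓❓⬜⬜🔴⬜⬜⬜⬜⬜⬜⬜
❓❓❓❓❓⬜📦⬜⬜⬜⬛⬛⬛⬜⬜
❓❓❓❓❓⬜⬜⬜⬜⬜⬛⬛⬛⬛⬛
❓❓❓❓❓❓⬜⬜⬜⬜⬛⬛❓❓❓
❓❓❓❓❓❓❓❓❓❓❓❓❓❓❓
❓❓❓❓❓❓❓❓❓❓❓❓❓❓❓
❓❓❓❓❓❓❓❓❓❓❓❓❓❓❓
❓❓❓❓❓❓❓❓❓❓❓❓❓❓❓

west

❓❓❓❓❓❓❓❓❓❓❓❓❓❓❓
❓❓❓❓❓❓❓❓❓❓❓❓❓❓❓
❓❓❓❓❓❓❓❓❓❓❓❓❓❓❓
❓❓❓❓❓❓❓❓❓❓❓❓❓⬛⬛
❓❓❓❓❓❓❓❓❓❓❓❓❓⬛⬛
❓❓❓❓❓⬛⬛⬛⬛⬛⬛⬛⬛⬛⬜
❓❓❓❓❓⬛⬛⬛⬛⬛⬛⬛⬛⬛⬜
❓❓❓❓❓⬜⬜🔴⬜⬜⬜⬜⬜⬜⬜
❓❓❓❓❓⬜⬜📦⬜⬜⬜⬛⬛⬛⬜
❓❓❓❓❓⬜⬜⬜⬜⬜⬜⬛⬛⬛⬛
❓❓❓❓❓❓❓⬜⬜⬜⬜⬛⬛❓❓
❓❓❓❓❓❓❓❓❓❓❓❓❓❓❓
❓❓❓❓❓❓❓❓❓❓❓❓❓❓❓
❓❓❓❓❓❓❓❓❓❓❓❓❓❓❓
❓❓❓❓❓❓❓❓❓❓❓❓❓❓❓

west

❓❓❓❓❓❓❓❓❓❓❓❓❓❓❓
❓❓❓❓❓❓❓❓❓❓❓❓❓❓❓
❓❓❓❓❓❓❓❓❓❓❓❓❓❓❓
❓❓❓❓❓❓❓❓❓❓❓❓❓❓⬛
❓❓❓❓❓❓❓❓❓❓❓❓❓❓⬛
❓❓❓❓❓⬛⬛⬛⬛⬛⬛⬛⬛⬛⬛
❓❓❓❓❓⬛⬛⬛⬛⬛⬛⬛⬛⬛⬛
❓❓❓❓❓⬜⬜🔴⬜⬜⬜⬜⬜⬜⬜
❓❓❓❓❓⬛⬜⬜📦⬜⬜⬜⬛⬛⬛
❓❓❓❓❓⬛⬜⬜⬜⬜⬜⬜⬛⬛⬛
❓❓❓❓❓❓❓❓⬜⬜⬜⬜⬛⬛❓
❓❓❓❓❓❓❓❓❓❓❓❓❓❓❓
❓❓❓❓❓❓❓❓❓❓❓❓❓❓❓
❓❓❓❓❓❓❓❓❓❓❓❓❓❓❓
❓❓❓❓❓❓❓❓❓❓❓❓❓❓❓

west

❓❓❓❓❓❓❓❓❓❓❓❓❓❓❓
❓❓❓❓❓❓❓❓❓❓❓❓❓❓❓
❓❓❓❓❓❓❓❓❓❓❓❓❓❓❓
❓❓❓❓❓❓❓❓❓❓❓❓❓❓❓
❓❓❓❓❓❓❓❓❓❓❓❓❓❓❓
❓❓❓❓❓⬛⬛⬛⬛⬛⬛⬛⬛⬛⬛
❓❓❓❓❓⬛⬛⬛⬛⬛⬛⬛⬛⬛⬛
❓❓❓❓❓⬜⬜🔴⬜⬜⬜⬜⬜⬜⬜
❓❓❓❓❓⬛⬛⬜⬜📦⬜⬜⬜⬛⬛
❓❓❓❓❓⬛⬛⬜⬜⬜⬜⬜⬜⬛⬛
❓❓❓❓❓❓❓❓❓⬜⬜⬜⬜⬛⬛
❓❓❓❓❓❓❓❓❓❓❓❓❓❓❓
❓❓❓❓❓❓❓❓❓❓❓❓❓❓❓
❓❓❓❓❓❓❓❓❓❓❓❓❓❓❓
❓❓❓❓❓❓❓❓❓❓❓❓❓❓❓

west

❓❓❓❓❓❓❓❓❓❓❓❓❓❓❓
❓❓❓❓❓❓❓❓❓❓❓❓❓❓❓
❓❓❓❓❓❓❓❓❓❓❓❓❓❓❓
❓❓❓❓❓❓❓❓❓❓❓❓❓❓❓
❓❓❓❓❓❓❓❓❓❓❓❓❓❓❓
❓❓❓❓❓⬛⬛⬛⬛⬛⬛⬛⬛⬛⬛
❓❓❓❓❓⬛⬛⬛⬛⬛⬛⬛⬛⬛⬛
❓❓❓❓❓⬜⬜🔴⬜⬜⬜⬜⬜⬜⬜
❓❓❓❓❓⬛⬛⬛⬜⬜📦⬜⬜⬜⬛
❓❓❓❓❓⬛⬛⬛⬜⬜⬜⬜⬜⬜⬛
❓❓❓❓❓❓❓❓❓❓⬜⬜⬜⬜⬛
❓❓❓❓❓❓❓❓❓❓❓❓❓❓❓
❓❓❓❓❓❓❓❓❓❓❓❓❓❓❓
❓❓❓❓❓❓❓❓❓❓❓❓❓❓❓
❓❓❓❓❓❓❓❓❓❓❓❓❓❓❓

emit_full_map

❓❓❓❓❓❓❓❓❓❓❓⬛⬛⬛⬛⬛
❓❓❓❓❓❓❓❓❓❓❓⬛⬛⬛⬛⬛
⬛⬛⬛⬛⬛⬛⬛⬛⬛⬛⬛⬛⬜⬜⬜⬜
⬛⬛⬛⬛⬛⬛⬛⬛⬛⬛⬛⬛⬜⬜⬜⬜
⬜⬜🔴⬜⬜⬜⬜⬜⬜⬜⬜⬜⬜⬜⬜⬜
⬛⬛⬛⬜⬜📦⬜⬜⬜⬛⬛⬛⬜⬜⬜⬜
⬛⬛⬛⬜⬜⬜⬜⬜⬜⬛⬛⬛⬛⬛⬜⬛
❓❓❓❓❓⬜⬜⬜⬜⬛⬛❓❓❓❓❓

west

❓❓❓❓❓❓❓❓❓❓❓❓❓❓❓
❓❓❓❓❓❓❓❓❓❓❓❓❓❓❓
❓❓❓❓❓❓❓❓❓❓❓❓❓❓❓
❓❓❓❓❓❓❓❓❓❓❓❓❓❓❓
❓❓❓❓❓❓❓❓❓❓❓❓❓❓❓
❓❓❓❓❓⬛⬛⬛⬛⬛⬛⬛⬛⬛⬛
❓❓❓❓❓⬛⬛⬛⬛⬛⬛⬛⬛⬛⬛
❓❓❓❓❓⬜⬜🔴⬜⬜⬜⬜⬜⬜⬜
❓❓❓❓❓⬛⬛⬛⬛⬜⬜📦⬜⬜⬜
❓❓❓❓❓⬛⬛⬛⬛⬜⬜⬜⬜⬜⬜
❓❓❓❓❓❓❓❓❓❓❓⬜⬜⬜⬜
❓❓❓❓❓❓❓❓❓❓❓❓❓❓❓
❓❓❓❓❓❓❓❓❓❓❓❓❓❓❓
❓❓❓❓❓❓❓❓❓❓❓❓❓❓❓
❓❓❓❓❓❓❓❓❓❓❓❓❓❓❓

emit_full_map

❓❓❓❓❓❓❓❓❓❓❓❓⬛⬛⬛⬛⬛
❓❓❓❓❓❓❓❓❓❓❓❓⬛⬛⬛⬛⬛
⬛⬛⬛⬛⬛⬛⬛⬛⬛⬛⬛⬛⬛⬜⬜⬜⬜
⬛⬛⬛⬛⬛⬛⬛⬛⬛⬛⬛⬛⬛⬜⬜⬜⬜
⬜⬜🔴⬜⬜⬜⬜⬜⬜⬜⬜⬜⬜⬜⬜⬜⬜
⬛⬛⬛⬛⬜⬜📦⬜⬜⬜⬛⬛⬛⬜⬜⬜⬜
⬛⬛⬛⬛⬜⬜⬜⬜⬜⬜⬛⬛⬛⬛⬛⬜⬛
❓❓❓❓❓❓⬜⬜⬜⬜⬛⬛❓❓❓❓❓


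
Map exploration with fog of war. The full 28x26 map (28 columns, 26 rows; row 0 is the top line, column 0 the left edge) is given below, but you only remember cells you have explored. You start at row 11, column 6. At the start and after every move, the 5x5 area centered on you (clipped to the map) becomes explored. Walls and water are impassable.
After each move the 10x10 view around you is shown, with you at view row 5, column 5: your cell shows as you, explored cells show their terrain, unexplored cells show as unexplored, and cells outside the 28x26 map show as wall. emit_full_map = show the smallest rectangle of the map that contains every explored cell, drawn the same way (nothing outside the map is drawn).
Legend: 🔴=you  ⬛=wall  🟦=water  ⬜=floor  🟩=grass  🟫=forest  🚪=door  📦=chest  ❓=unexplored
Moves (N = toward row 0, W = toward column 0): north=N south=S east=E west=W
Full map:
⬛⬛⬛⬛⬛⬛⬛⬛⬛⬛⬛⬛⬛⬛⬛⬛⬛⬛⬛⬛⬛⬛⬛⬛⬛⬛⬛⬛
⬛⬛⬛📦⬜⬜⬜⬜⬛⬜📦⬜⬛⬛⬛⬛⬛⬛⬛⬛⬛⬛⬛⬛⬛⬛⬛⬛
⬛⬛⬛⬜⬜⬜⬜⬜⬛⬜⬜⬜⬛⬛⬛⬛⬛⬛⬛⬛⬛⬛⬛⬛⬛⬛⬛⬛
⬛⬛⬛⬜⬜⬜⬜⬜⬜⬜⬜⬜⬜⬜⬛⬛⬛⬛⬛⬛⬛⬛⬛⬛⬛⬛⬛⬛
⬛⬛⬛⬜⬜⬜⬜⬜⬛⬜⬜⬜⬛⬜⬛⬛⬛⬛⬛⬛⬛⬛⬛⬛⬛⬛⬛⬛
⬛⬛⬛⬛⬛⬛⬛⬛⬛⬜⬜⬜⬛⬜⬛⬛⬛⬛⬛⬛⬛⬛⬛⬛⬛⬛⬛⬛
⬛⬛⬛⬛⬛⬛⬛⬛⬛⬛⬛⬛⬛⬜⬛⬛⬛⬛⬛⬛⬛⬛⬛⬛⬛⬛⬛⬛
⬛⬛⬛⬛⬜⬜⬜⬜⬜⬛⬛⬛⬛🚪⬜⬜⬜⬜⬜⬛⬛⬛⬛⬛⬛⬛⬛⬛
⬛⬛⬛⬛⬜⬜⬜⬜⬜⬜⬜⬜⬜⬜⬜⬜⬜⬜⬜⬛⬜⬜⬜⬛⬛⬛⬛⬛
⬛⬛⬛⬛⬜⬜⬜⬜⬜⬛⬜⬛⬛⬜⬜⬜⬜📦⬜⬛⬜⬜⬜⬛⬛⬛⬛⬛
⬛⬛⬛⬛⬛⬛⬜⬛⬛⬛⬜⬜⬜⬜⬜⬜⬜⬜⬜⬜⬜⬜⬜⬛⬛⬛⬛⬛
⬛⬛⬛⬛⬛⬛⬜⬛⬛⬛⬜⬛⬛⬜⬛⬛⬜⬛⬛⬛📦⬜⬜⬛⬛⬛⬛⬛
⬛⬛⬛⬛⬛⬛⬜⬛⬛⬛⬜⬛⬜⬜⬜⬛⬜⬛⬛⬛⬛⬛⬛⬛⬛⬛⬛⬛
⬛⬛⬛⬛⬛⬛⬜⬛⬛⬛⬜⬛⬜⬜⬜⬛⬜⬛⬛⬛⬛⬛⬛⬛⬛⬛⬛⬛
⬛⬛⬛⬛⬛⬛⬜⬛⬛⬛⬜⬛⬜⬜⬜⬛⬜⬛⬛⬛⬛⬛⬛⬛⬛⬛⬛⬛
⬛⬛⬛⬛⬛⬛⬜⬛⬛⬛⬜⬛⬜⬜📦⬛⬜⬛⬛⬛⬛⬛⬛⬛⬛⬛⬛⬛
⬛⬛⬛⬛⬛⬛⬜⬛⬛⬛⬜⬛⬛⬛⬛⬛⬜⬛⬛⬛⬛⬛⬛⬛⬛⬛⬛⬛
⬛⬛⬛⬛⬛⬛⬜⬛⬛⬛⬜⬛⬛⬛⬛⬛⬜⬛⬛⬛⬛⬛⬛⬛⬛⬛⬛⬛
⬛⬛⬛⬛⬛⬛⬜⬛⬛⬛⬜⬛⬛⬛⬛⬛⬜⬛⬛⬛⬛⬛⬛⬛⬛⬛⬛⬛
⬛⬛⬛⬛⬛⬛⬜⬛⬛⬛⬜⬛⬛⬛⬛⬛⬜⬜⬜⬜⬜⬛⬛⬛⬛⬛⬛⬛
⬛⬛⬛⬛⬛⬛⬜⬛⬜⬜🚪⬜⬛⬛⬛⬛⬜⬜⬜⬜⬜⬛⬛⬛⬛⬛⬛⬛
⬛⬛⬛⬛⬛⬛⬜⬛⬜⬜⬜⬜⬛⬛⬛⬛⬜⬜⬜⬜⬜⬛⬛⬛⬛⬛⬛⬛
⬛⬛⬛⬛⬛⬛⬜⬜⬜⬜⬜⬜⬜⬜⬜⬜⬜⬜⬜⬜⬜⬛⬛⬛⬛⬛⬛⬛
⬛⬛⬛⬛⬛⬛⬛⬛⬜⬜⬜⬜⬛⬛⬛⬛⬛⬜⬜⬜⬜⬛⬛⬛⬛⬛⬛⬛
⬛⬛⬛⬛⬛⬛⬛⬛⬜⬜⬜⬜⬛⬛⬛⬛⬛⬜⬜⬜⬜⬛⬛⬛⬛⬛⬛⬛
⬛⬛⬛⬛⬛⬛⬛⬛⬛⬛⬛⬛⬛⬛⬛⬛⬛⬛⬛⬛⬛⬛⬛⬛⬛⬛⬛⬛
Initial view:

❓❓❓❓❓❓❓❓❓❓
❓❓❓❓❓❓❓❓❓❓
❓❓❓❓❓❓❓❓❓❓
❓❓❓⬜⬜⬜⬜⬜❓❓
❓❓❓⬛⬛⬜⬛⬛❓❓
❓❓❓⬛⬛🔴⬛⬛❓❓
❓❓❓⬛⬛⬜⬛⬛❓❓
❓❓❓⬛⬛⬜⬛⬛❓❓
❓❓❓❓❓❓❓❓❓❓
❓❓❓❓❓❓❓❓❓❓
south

❓❓❓❓❓❓❓❓❓❓
❓❓❓❓❓❓❓❓❓❓
❓❓❓⬜⬜⬜⬜⬜❓❓
❓❓❓⬛⬛⬜⬛⬛❓❓
❓❓❓⬛⬛⬜⬛⬛❓❓
❓❓❓⬛⬛🔴⬛⬛❓❓
❓❓❓⬛⬛⬜⬛⬛❓❓
❓❓❓⬛⬛⬜⬛⬛❓❓
❓❓❓❓❓❓❓❓❓❓
❓❓❓❓❓❓❓❓❓❓

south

❓❓❓❓❓❓❓❓❓❓
❓❓❓⬜⬜⬜⬜⬜❓❓
❓❓❓⬛⬛⬜⬛⬛❓❓
❓❓❓⬛⬛⬜⬛⬛❓❓
❓❓❓⬛⬛⬜⬛⬛❓❓
❓❓❓⬛⬛🔴⬛⬛❓❓
❓❓❓⬛⬛⬜⬛⬛❓❓
❓❓❓⬛⬛⬜⬛⬛❓❓
❓❓❓❓❓❓❓❓❓❓
❓❓❓❓❓❓❓❓❓❓

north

❓❓❓❓❓❓❓❓❓❓
❓❓❓❓❓❓❓❓❓❓
❓❓❓⬜⬜⬜⬜⬜❓❓
❓❓❓⬛⬛⬜⬛⬛❓❓
❓❓❓⬛⬛⬜⬛⬛❓❓
❓❓❓⬛⬛🔴⬛⬛❓❓
❓❓❓⬛⬛⬜⬛⬛❓❓
❓❓❓⬛⬛⬜⬛⬛❓❓
❓❓❓⬛⬛⬜⬛⬛❓❓
❓❓❓❓❓❓❓❓❓❓

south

❓❓❓❓❓❓❓❓❓❓
❓❓❓⬜⬜⬜⬜⬜❓❓
❓❓❓⬛⬛⬜⬛⬛❓❓
❓❓❓⬛⬛⬜⬛⬛❓❓
❓❓❓⬛⬛⬜⬛⬛❓❓
❓❓❓⬛⬛🔴⬛⬛❓❓
❓❓❓⬛⬛⬜⬛⬛❓❓
❓❓❓⬛⬛⬜⬛⬛❓❓
❓❓❓❓❓❓❓❓❓❓
❓❓❓❓❓❓❓❓❓❓

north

❓❓❓❓❓❓❓❓❓❓
❓❓❓❓❓❓❓❓❓❓
❓❓❓⬜⬜⬜⬜⬜❓❓
❓❓❓⬛⬛⬜⬛⬛❓❓
❓❓❓⬛⬛⬜⬛⬛❓❓
❓❓❓⬛⬛🔴⬛⬛❓❓
❓❓❓⬛⬛⬜⬛⬛❓❓
❓❓❓⬛⬛⬜⬛⬛❓❓
❓❓❓⬛⬛⬜⬛⬛❓❓
❓❓❓❓❓❓❓❓❓❓

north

❓❓❓❓❓❓❓❓❓❓
❓❓❓❓❓❓❓❓❓❓
❓❓❓❓❓❓❓❓❓❓
❓❓❓⬜⬜⬜⬜⬜❓❓
❓❓❓⬛⬛⬜⬛⬛❓❓
❓❓❓⬛⬛🔴⬛⬛❓❓
❓❓❓⬛⬛⬜⬛⬛❓❓
❓❓❓⬛⬛⬜⬛⬛❓❓
❓❓❓⬛⬛⬜⬛⬛❓❓
❓❓❓⬛⬛⬜⬛⬛❓❓
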